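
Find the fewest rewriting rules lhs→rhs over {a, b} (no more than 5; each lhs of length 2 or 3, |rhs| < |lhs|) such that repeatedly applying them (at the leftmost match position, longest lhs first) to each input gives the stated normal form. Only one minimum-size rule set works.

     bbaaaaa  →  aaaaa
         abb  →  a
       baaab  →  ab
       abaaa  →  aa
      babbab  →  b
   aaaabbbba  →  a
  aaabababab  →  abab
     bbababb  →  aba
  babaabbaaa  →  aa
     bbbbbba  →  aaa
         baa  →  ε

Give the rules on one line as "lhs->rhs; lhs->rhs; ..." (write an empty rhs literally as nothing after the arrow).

aab->; baa->; bb->; bbb->a

  | bbaaaaa => aaaaa
  | abb => a
  | baaab => ab
  | abaaa => aa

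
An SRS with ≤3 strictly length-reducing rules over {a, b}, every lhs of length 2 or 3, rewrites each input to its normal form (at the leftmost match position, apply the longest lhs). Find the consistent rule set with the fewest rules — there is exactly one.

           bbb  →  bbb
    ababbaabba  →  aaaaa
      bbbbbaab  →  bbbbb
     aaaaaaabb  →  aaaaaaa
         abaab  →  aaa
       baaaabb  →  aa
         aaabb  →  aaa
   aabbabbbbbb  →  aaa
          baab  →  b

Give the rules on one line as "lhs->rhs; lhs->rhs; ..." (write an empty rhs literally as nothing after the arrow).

ab->a; baa->

  | bbb
  | ababbaabba => aabbaabba => aabaabba => aaaabba => aaaaba => aaaaa
  | bbbbbaab => bbbbb
  | aaaaaaabb => aaaaaaab => aaaaaaa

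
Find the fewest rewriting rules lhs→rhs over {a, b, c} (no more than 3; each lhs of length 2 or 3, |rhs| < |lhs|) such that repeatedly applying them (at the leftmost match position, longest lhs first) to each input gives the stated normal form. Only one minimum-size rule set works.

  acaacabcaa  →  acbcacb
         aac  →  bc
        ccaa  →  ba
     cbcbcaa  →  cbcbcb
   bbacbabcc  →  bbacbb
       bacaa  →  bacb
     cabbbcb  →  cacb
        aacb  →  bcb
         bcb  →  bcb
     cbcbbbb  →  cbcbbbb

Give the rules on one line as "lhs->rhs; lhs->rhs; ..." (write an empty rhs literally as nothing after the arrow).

  | acaacabcaa => acbcabcaa => acbcacaa => acbcacb
  | aac => bc
  | ccaa => aaa => ba
  | cbcbcaa => cbcbcb

aa->b; ab->a; cc->a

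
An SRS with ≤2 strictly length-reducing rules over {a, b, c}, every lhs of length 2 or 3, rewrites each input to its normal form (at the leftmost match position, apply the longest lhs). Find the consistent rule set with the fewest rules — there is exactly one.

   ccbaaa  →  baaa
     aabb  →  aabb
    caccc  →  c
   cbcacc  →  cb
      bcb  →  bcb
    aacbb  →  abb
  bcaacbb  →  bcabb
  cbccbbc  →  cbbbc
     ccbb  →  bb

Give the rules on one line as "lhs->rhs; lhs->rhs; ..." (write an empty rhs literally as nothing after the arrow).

ac->; cc->

  | ccbaaa => baaa
  | aabb
  | caccc => ccc => c
  | cbcacc => cbcc => cb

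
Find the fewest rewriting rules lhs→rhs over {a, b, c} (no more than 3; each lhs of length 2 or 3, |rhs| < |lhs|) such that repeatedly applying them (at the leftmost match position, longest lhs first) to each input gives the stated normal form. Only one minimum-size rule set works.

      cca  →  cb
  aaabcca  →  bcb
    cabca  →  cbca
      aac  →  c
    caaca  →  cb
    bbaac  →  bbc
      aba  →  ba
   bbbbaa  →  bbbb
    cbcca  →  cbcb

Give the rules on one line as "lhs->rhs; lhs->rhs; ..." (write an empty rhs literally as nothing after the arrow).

  | cca => cb
  | aaabcca => abcca => bcca => bcb
  | cabca => cbca
  | aac => c

aa->; ab->b; cca->cb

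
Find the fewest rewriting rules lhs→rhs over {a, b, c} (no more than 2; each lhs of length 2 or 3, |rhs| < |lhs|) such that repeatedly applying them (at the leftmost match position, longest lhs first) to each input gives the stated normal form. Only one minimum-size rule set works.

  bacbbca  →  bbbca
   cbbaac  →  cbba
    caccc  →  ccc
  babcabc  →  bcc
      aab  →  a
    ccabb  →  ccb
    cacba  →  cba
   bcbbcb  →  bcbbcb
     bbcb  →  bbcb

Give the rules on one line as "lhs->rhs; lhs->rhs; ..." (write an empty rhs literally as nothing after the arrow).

ab->; ac->

  | bacbbca => bbbca
  | cbbaac => cbba
  | caccc => ccc
  | babcabc => bcabc => bcc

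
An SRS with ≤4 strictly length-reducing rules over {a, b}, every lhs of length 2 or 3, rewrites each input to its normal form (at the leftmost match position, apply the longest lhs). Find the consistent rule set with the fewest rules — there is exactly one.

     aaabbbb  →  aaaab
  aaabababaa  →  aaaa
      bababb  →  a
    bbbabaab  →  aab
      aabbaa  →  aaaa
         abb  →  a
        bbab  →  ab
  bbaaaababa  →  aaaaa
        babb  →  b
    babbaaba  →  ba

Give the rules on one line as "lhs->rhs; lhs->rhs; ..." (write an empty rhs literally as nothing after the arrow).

  | aaabbbb => aaaab
  | aaabababaa => aaaabaa => aaaa
  | bababb => abb => a
  | bbbabaab => aabaab => aab

baa->; bab->; bb->; bbb->a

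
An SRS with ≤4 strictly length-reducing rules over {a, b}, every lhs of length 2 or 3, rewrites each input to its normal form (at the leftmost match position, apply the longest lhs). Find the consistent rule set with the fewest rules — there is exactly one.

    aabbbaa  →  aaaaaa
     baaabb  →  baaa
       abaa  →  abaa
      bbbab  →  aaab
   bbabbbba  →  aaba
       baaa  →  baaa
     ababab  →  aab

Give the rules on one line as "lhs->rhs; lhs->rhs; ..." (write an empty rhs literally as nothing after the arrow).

  | aabbbaa => aaaaaa
  | baaabb => baaa
  | abaa
  | bbbab => aaab

bab->; bb->; bba->; bbb->aa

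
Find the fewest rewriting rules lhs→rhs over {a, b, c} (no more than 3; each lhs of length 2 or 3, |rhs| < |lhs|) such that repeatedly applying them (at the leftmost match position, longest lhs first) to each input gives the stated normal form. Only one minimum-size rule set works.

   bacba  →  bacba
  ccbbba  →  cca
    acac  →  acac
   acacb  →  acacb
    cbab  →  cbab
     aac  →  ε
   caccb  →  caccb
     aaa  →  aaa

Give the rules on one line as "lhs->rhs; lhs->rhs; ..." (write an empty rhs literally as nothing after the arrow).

aac->; bbb->

  | bacba
  | ccbbba => cca
  | acac
  | acacb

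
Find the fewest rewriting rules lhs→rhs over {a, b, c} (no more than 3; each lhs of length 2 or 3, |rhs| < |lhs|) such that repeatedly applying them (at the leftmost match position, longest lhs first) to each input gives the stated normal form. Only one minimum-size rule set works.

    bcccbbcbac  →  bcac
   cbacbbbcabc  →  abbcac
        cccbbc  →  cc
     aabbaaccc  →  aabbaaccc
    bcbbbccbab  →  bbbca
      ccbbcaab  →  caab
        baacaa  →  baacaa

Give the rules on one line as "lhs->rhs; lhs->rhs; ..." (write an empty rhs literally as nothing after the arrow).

  | bcccbbcbac => bccbcbac => bccbac => bcac
  | cbacbbbcabc => acbbbcabc => abbcabc => abbcac
  | cccbbc => ccbc => cc
  | aabbaaccc

cab->ca; cb->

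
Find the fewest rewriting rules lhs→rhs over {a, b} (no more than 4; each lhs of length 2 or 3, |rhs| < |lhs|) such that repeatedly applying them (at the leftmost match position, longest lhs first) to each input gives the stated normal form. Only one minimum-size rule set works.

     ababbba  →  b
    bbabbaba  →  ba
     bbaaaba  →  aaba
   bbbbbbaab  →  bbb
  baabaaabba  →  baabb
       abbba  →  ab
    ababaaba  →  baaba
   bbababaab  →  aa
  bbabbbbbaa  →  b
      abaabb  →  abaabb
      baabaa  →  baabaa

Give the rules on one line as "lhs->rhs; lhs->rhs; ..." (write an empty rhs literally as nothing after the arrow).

  | ababbba => aaabba => bbba => b
  | bbabbaba => bbaba => ba
  | bbaaaba => aaba
  | bbbbbbaab => bbbbab => bbb

aaa->b; bab->aa; bba->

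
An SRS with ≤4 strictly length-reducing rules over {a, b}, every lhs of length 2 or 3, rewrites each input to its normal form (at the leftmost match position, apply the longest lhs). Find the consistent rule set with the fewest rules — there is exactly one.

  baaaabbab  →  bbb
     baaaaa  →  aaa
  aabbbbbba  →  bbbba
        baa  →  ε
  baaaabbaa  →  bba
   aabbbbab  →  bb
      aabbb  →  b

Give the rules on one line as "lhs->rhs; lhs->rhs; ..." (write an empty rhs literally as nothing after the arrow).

ab->; aba->bb; baa->

  | baaaabbab => aabbab => abab => bbb
  | baaaaa => aaa
  | aabbbbbba => abbbbba => bbbba
  | baa => ε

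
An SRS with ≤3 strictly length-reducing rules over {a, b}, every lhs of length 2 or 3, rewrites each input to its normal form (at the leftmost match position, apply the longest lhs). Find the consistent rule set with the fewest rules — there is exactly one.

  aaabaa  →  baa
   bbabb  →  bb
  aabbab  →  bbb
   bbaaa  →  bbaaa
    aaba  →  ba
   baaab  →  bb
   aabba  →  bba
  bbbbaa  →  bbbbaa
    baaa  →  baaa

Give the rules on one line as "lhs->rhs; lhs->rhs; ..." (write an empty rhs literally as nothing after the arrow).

  | aaabaa => abaa => baa
  | bbabb => bb
  | aabbab => bbab => bbb
  | bbaaa

aab->b; ab->b; abb->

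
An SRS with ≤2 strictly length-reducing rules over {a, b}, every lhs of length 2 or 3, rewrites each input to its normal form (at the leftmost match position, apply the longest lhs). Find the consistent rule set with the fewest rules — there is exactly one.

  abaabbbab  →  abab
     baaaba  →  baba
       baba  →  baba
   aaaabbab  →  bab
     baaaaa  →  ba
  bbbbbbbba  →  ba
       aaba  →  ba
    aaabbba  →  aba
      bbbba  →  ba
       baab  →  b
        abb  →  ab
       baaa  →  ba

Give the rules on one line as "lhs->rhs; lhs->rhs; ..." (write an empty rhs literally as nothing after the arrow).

  | abaabbbab => abbbbab => abbbab => abbab => abab
  | baaaba => baba
  | baba
  | aaaabbab => aabbab => bbab => bab

aa->; bb->b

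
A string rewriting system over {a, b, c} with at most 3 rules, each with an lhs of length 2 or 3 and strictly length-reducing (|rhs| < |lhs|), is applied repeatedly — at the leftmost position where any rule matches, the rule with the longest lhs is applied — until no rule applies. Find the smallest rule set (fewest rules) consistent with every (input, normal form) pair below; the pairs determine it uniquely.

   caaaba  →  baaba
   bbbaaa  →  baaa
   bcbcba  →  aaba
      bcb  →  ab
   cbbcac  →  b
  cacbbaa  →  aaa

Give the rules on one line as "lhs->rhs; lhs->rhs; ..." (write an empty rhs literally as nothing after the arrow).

  | caaaba => baaba
  | bbbaaa => baaa
  | bcbcba => abcba => aaba
  | bcb => ab

bb->; bc->a; ca->b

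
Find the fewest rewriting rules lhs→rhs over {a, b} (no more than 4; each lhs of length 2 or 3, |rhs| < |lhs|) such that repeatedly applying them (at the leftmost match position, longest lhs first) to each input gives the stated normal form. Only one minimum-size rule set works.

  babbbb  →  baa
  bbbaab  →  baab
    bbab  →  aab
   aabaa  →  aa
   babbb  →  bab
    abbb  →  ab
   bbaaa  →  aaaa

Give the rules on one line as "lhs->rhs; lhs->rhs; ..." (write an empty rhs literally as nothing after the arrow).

aba->; bb->a; bbb->b

  | babbbb => babb => baa
  | bbbaab => baab
  | bbab => aab
  | aabaa => aa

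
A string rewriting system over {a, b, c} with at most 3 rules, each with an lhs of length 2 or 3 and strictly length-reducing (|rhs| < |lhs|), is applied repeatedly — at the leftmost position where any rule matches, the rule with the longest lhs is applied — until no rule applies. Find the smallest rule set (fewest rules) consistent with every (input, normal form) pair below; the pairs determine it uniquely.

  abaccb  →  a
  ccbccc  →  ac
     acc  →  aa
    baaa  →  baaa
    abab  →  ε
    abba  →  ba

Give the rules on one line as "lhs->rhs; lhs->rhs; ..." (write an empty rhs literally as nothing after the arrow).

ab->; cc->a

  | abaccb => accb => aab => a
  | ccbccc => abccc => ccc => ac
  | acc => aa
  | baaa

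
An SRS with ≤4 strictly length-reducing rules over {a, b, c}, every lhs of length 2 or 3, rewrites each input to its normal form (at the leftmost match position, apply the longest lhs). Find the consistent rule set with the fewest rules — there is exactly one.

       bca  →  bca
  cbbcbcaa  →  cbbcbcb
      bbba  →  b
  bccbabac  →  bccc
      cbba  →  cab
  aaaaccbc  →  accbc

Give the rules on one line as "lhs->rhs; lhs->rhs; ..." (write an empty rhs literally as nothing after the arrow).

  | bca
  | cbbcbcaa => cbbcbcb
  | bbba => bab => b
  | bccbabac => bccbac => bccc

aa->b; ba->; bba->ab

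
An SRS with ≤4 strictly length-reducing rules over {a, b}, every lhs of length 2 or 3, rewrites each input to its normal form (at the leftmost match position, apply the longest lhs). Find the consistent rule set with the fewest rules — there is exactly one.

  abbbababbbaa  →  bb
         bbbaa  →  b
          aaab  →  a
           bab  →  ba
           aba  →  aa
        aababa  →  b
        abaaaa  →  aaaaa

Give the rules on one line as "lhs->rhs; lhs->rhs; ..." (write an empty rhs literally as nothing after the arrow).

aab->bb; ab->a; bba->b

  | abbbababbbaa => abbababbbaa => abababbbaa => aababbbaa => bbabbbaa => bbbbaa => bbba => bb
  | bbbaa => bba => b
  | aaab => abb => ab => a
  | bab => ba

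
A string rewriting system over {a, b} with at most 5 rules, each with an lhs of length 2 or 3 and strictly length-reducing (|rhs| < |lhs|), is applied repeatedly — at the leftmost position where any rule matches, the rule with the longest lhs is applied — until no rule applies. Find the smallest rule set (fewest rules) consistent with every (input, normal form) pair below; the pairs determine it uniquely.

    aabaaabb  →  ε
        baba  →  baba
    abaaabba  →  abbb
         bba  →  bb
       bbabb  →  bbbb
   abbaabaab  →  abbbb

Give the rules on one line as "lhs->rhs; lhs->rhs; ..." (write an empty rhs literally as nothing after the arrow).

aa->; aaa->; aab->aa; bba->bb

  | aabaaabb => aaaaabb => aabb => aab => aa => ε
  | baba
  | abaaabba => abbba => abbb
  | bba => bb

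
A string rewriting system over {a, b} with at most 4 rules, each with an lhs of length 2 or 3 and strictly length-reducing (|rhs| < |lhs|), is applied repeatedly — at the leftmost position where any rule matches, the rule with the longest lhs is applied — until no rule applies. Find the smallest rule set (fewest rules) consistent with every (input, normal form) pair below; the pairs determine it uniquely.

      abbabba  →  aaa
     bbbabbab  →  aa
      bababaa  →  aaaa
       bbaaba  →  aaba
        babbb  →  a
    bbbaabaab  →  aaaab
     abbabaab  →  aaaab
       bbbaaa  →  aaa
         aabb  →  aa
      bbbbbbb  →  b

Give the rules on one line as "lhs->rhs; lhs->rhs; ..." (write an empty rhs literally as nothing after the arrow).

  | abbabba => aabba => aaa
  | bbbabbab => babbab => abab => aa
  | bababaa => aabaa => aaaa
  | bbaaba => aaba

baa->aa; bab->a; bb->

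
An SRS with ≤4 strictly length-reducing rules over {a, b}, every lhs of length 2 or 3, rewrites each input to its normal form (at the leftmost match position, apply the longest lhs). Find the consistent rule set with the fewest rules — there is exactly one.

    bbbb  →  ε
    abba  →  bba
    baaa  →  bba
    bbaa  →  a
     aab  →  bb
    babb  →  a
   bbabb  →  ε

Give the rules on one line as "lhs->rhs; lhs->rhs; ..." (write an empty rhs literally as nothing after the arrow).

aa->b; ab->; abb->bb; bbb->a

  | bbbb => ab => ε
  | abba => bba
  | baaa => bba
  | bbaa => bbb => a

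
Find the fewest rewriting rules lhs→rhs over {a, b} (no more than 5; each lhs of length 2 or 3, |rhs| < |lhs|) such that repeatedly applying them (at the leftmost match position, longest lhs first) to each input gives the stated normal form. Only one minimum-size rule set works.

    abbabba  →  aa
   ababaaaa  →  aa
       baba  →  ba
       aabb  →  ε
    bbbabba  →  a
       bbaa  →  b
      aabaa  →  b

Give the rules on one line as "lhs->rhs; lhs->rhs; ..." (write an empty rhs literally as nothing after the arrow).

  | abbabba => babba => bba => aa
  | ababaaaa => abaaaa => aaaa => bba => aa
  | baba => ba
  | aabb => ab => ε

aaa->bb; ab->; bb->b; bba->aa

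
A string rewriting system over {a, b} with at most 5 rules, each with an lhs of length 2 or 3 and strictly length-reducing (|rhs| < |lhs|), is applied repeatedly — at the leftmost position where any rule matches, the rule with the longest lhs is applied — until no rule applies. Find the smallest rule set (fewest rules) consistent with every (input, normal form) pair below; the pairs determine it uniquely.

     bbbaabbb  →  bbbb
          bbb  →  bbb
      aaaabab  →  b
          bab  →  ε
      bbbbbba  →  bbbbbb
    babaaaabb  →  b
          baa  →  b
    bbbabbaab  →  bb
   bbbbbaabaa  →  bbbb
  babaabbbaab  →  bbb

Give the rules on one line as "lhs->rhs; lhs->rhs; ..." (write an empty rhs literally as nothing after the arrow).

aa->b; ab->b; ba->b; bab->

  | bbbaabbb => bbbabbb => bbbb
  | bbb
  | aaaabab => baabab => babab => ab => b
  | bab => ε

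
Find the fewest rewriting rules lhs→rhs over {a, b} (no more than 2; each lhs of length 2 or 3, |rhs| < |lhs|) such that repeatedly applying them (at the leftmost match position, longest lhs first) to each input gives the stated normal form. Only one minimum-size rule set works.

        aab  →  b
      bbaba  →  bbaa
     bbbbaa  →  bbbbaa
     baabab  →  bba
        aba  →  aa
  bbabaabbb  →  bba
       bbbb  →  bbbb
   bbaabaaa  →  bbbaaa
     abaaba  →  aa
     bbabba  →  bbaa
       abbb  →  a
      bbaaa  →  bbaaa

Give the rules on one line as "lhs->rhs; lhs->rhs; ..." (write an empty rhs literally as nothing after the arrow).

aab->b; ab->a

  | aab => b
  | bbaba => bbaa
  | bbbbaa
  | baabab => bbab => bba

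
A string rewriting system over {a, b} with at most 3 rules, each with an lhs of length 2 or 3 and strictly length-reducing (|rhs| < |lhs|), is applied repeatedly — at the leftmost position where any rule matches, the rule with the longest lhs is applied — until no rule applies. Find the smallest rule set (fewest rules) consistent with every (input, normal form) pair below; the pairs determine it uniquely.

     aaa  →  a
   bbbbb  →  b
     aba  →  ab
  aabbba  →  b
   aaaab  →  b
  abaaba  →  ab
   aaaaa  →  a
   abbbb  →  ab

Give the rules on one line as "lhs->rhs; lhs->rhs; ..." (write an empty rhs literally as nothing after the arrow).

aa->; ba->b; bb->b

  | aaa => a
  | bbbbb => bbbb => bbb => bb => b
  | aba => ab
  | aabbba => bbba => bba => ba => b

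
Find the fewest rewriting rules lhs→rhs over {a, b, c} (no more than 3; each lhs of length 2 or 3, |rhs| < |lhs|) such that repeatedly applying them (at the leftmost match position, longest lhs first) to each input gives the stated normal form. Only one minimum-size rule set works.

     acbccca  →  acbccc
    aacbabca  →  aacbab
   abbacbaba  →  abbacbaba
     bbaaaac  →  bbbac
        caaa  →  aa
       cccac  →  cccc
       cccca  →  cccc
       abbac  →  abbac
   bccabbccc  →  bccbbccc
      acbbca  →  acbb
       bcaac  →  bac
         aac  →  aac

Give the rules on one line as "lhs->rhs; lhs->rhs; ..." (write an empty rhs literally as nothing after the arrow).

  | acbccca => acbccc
  | aacbabca => aacbab
  | abbacbaba
  | bbaaaac => bbbac

aaa->b; ca->; cca->cc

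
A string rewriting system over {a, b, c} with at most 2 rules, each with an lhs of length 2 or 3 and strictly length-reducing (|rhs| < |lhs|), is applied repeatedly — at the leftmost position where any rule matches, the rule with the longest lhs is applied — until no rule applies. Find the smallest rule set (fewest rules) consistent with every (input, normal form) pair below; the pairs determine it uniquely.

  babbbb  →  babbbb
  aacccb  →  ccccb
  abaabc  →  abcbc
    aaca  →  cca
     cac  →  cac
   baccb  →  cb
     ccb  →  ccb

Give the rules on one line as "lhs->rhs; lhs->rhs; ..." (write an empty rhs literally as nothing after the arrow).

  | babbbb
  | aacccb => ccccb
  | abaabc => abcbc
  | aaca => cca

aa->c; bac->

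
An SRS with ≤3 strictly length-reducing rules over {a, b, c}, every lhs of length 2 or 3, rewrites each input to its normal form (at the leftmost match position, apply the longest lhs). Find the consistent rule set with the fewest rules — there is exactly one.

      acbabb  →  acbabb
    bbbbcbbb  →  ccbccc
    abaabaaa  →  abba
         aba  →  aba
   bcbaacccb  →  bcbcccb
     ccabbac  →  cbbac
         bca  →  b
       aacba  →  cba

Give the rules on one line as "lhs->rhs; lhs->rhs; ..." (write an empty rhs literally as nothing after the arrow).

aa->; bbb->cc; ca->

  | acbabb
  | bbbbcbbb => ccbcbbb => ccbccc
  | abaabaaa => abbaaa => abba
  | aba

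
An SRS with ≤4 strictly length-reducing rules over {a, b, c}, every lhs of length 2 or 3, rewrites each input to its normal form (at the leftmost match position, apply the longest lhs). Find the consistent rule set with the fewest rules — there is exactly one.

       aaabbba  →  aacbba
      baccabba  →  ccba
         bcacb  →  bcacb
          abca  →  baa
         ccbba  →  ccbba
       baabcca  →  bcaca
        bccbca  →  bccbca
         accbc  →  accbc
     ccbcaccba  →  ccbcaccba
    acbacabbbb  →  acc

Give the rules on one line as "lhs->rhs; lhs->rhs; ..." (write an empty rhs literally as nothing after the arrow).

ab->c; abc->ba; bac->; bbb->

  | aaabbba => aacbba
  | baccabba => cabba => ccba
  | bcacb
  | abca => baa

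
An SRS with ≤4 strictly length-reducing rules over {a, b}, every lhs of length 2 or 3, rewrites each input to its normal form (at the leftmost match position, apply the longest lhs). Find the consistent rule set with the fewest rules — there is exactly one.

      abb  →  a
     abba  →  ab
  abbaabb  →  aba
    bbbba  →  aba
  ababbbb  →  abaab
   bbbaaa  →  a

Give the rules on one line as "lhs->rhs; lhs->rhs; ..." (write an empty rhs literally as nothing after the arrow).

  | abb => a
  | abba => ab
  | abbaabb => ababb => aba
  | bbbba => aba

aaa->; bb->; bba->b; bbb->a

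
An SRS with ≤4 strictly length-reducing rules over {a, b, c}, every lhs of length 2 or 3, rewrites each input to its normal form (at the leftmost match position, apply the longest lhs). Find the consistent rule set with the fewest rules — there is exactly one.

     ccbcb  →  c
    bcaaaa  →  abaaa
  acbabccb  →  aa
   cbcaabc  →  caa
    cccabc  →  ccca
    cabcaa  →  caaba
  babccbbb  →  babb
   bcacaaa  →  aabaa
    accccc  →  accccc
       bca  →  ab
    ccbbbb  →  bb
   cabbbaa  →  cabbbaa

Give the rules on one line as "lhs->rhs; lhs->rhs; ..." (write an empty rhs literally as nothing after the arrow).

bc->; bca->ab; cb->

  | ccbcb => ccb => c
  | bcaaaa => abaaa
  | acbabccb => aabccb => aacb => aa
  | cbcaabc => caabc => caa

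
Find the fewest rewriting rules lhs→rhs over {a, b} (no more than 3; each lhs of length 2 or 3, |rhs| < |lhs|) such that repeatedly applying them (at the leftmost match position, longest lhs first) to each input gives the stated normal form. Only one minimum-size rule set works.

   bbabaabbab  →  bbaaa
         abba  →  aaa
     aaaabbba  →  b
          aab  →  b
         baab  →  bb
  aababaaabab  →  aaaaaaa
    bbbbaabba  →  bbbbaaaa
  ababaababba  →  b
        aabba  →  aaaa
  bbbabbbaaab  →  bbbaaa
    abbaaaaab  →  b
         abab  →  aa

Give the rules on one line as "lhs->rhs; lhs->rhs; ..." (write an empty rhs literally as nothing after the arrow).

ab->b; aba->ab; abb->aa

  | bbabaabbab => bbababbab => bbabbbab => bbaabab => bbaabb => bbaaa
  | abba => aaa
  | aaaabbba => aaaaaba => aaaaab => aaaab => aaab => aab => ab => b
  | aab => ab => b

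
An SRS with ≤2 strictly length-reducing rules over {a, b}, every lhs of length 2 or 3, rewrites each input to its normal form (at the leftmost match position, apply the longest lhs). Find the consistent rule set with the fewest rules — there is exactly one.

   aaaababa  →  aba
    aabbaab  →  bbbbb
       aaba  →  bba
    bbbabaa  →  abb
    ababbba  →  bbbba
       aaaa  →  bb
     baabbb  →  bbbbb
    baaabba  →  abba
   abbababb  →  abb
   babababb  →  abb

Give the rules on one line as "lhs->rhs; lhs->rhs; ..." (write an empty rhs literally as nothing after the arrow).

aa->b; bab->ab

  | aaaababa => baababa => bbbaba => bbaba => baba => aba
  | aabbaab => bbbaab => bbbbb
  | aaba => bba
  | bbbabaa => bbabaa => babaa => abaa => abb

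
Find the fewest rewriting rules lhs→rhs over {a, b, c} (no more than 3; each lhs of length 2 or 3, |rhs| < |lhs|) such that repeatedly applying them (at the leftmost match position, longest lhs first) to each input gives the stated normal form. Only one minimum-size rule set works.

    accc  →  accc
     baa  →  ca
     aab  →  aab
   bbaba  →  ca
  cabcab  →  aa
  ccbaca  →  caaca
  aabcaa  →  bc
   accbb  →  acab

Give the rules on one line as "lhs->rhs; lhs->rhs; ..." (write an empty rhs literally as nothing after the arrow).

abc->bb; ba->c; cb->a

  | accc
  | baa => ca
  | aab
  | bbaba => bcba => baa => ca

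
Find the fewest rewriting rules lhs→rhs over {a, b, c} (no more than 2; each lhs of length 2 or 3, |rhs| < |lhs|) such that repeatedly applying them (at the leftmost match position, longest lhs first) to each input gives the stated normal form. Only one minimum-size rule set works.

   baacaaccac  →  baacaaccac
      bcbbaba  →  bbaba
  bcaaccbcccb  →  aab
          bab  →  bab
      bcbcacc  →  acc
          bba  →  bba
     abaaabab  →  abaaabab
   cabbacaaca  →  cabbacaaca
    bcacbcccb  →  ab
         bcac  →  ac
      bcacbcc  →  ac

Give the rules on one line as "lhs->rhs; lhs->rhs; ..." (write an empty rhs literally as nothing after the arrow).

  | baacaaccac
  | bcbbaba => bbaba
  | bcaaccbcccb => aaccbcccb => aacbcccb => aabcccb => aaccb => aacb => aab
  | bab

bc->; cb->b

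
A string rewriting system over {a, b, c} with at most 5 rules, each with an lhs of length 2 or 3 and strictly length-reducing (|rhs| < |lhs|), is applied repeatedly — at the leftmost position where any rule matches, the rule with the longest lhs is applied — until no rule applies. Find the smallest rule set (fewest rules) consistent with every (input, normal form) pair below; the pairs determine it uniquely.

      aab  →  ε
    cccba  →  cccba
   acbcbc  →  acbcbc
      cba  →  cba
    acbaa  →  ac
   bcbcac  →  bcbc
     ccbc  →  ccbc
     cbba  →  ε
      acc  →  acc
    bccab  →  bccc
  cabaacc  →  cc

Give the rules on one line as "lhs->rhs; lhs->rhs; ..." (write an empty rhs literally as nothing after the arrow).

aa->b; bb->; ca->; cab->cc

  | aab => bb => ε
  | cccba
  | acbcbc
  | cba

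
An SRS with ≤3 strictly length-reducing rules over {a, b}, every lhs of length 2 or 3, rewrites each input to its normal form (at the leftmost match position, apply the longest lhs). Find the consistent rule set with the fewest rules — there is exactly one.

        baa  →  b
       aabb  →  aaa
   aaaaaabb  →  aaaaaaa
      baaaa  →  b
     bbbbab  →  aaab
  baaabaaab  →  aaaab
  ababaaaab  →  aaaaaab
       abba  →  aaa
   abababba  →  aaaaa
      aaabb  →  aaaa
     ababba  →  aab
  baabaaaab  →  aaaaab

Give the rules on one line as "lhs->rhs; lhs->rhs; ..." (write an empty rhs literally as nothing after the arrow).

ba->b; bb->a

  | baa => ba => b
  | aabb => aaa
  | aaaaaabb => aaaaaaa
  | baaaa => baaa => baa => ba => b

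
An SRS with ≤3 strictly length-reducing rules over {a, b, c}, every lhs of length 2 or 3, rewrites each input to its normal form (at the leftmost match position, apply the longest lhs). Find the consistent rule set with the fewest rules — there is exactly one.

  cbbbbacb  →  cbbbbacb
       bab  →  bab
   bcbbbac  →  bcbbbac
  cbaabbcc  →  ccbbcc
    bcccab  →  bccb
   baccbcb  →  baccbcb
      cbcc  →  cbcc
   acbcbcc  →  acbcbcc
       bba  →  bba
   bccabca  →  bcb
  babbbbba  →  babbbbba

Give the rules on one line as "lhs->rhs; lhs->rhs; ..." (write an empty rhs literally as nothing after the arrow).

baa->c; ca->

  | cbbbbacb
  | bab
  | bcbbbac
  | cbaabbcc => ccbbcc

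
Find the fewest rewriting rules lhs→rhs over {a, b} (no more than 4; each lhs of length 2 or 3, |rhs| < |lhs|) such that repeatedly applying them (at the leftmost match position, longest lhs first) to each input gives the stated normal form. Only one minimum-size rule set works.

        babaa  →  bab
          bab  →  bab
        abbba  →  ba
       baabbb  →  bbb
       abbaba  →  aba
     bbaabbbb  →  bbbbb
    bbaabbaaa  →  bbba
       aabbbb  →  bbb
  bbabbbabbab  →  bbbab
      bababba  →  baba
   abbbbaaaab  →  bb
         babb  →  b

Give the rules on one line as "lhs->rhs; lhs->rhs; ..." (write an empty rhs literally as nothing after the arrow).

aa->; aab->; abb->

  | babaa => bab
  | bab
  | abbba => ba
  | baabbb => bbb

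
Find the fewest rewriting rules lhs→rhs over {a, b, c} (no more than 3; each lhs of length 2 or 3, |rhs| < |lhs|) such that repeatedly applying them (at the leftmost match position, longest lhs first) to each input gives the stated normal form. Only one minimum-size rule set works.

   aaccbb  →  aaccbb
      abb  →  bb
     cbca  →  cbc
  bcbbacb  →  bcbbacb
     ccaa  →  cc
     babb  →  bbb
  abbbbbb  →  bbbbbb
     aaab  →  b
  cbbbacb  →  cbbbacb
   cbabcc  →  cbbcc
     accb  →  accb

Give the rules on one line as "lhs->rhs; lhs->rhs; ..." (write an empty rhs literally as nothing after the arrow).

ab->b; ca->c

  | aaccbb
  | abb => bb
  | cbca => cbc
  | bcbbacb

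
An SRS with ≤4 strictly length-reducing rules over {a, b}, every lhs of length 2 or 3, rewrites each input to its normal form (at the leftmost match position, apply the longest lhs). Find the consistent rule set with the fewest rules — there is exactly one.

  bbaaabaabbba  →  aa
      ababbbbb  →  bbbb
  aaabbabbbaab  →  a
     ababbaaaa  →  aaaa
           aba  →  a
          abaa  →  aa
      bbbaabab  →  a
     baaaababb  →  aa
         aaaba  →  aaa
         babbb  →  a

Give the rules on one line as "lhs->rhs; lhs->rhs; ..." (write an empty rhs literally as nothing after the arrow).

ab->; ba->a; bab->ba

  | bbaaabaabbba => baaabaabbba => aaabaabbba => aaaabbba => aaabba => aaba => aa
  | ababbbbb => abbbbb => bbbb
  | aaabbabbbaab => aababbbaab => aabbbaab => abbaab => baab => aab => a
  | ababbaaaa => abbaaaa => baaaa => aaaa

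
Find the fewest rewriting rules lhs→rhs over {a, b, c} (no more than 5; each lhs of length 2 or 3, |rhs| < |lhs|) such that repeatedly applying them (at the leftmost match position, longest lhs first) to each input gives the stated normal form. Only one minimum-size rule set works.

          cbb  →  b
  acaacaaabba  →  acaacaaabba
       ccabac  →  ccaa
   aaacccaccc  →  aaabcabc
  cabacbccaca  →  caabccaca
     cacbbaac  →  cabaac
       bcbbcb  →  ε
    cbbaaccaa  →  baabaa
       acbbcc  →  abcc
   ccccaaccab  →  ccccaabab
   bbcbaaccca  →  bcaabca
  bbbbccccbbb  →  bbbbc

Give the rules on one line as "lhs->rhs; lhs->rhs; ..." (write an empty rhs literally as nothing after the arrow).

  | cbb => b
  | acaacaaabba
  | ccabac => ccaa
  | aaacccaccc => aaabcaccc => aaabcabc

acc->ab; bac->a; bcb->c; cb->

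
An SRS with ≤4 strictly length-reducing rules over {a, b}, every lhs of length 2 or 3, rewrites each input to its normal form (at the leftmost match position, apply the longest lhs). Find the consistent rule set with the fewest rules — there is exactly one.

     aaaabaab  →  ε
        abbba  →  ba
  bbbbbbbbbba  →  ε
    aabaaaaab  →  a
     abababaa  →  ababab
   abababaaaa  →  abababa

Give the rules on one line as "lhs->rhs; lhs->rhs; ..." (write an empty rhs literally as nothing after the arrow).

aa->; aaa->; bb->a

  | aaaabaab => abaab => abb => aa => ε
  | abbba => aaba => ba
  | bbbbbbbbbba => abbbbbbbba => aabbbbbba => bbbbbba => abbbba => aabba => bba => aa => ε
  | aabaaaaab => baaaaab => baab => bb => a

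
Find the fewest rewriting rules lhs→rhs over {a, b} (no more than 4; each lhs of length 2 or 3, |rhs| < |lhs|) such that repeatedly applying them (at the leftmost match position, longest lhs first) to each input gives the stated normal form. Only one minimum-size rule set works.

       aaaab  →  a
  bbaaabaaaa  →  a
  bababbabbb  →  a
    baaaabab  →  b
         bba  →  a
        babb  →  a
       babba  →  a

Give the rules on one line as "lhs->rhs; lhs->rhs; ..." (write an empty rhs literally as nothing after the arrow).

  | aaaab => aaab => aab => ab => a
  | bbaaabaaaa => aaaabaaaa => aaabaaaa => aabaaaa => abaaaa => aaaaa => aaaa => aaa => aa => a
  | bababbabbb => babbabbb => bbabbb => aabbb => abbb => abb => ab => a
  | baaaabab => baaabab => baabab => babab => bab => b

aa->a; ab->a; bab->b; bb->a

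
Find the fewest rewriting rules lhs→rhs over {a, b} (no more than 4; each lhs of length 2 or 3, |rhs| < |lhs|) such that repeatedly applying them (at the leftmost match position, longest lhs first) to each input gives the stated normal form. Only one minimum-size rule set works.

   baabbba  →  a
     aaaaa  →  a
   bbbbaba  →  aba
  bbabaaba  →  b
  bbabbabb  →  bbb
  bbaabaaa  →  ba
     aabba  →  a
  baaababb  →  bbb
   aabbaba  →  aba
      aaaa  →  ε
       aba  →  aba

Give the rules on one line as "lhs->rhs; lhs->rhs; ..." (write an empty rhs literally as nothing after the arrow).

  | baabbba => bbbba => bba => a
  | aaaaa => aaa => a
  | bbbbaba => bbaba => aba
  | bbabaaba => abaaba => abba => baa => b

aa->; abb->ba; bab->ba; bba->a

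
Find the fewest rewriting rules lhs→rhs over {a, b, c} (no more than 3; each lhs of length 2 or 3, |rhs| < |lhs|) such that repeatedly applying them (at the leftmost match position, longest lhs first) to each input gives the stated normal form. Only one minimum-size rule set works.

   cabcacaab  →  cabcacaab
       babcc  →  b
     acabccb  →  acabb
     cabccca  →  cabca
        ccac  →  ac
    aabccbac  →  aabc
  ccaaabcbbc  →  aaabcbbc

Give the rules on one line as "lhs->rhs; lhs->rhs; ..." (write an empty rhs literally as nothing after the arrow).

  | cabcacaab
  | babcc => bcc => b
  | acabccb => acabb
  | cabccca => cabca

ba->; cc->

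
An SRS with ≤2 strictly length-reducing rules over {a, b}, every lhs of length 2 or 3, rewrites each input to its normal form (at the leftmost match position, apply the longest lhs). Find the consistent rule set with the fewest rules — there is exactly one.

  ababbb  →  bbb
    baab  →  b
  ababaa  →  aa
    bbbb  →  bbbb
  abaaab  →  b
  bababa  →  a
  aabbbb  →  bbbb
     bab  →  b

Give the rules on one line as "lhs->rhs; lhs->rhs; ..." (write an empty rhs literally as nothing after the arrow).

  | ababbb => babbb => abbb => bbb
  | baab => aab => ab => b
  | ababaa => babaa => abaa => baa => aa
  | bbbb

ab->b; ba->a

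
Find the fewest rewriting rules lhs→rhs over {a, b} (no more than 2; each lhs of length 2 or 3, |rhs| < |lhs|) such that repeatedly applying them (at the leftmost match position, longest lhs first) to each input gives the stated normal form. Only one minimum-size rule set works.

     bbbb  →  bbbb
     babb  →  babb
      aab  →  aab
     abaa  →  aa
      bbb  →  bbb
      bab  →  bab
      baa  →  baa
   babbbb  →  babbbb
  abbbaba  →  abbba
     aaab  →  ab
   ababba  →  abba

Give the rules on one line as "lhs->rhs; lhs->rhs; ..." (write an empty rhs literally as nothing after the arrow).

  | bbbb
  | babb
  | aab
  | abaa => aa

aaa->a; aba->a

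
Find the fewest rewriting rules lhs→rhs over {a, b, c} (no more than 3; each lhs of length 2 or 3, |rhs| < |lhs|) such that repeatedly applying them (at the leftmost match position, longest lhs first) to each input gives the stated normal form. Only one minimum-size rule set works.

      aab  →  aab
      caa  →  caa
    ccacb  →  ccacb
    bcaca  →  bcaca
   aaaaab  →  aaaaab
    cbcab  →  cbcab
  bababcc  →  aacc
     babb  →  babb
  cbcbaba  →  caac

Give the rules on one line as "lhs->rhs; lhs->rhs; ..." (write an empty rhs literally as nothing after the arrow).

aba->c; bcb->aa

  | aab
  | caa
  | ccacb
  | bcaca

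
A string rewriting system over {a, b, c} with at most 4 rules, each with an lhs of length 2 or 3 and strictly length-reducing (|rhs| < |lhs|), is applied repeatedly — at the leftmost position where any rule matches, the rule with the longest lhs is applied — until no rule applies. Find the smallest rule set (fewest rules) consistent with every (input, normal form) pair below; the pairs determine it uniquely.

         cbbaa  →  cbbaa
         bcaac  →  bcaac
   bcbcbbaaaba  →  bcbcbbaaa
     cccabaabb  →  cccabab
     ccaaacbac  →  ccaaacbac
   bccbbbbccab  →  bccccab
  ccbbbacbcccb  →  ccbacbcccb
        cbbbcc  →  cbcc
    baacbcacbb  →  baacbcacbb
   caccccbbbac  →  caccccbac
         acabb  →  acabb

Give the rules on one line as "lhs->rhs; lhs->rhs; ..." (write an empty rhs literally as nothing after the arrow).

aab->a; bbb->b; bbc->c

  | cbbaa
  | bcaac
  | bcbcbbaaaba => bcbcbbaaa
  | cccabaabb => cccabab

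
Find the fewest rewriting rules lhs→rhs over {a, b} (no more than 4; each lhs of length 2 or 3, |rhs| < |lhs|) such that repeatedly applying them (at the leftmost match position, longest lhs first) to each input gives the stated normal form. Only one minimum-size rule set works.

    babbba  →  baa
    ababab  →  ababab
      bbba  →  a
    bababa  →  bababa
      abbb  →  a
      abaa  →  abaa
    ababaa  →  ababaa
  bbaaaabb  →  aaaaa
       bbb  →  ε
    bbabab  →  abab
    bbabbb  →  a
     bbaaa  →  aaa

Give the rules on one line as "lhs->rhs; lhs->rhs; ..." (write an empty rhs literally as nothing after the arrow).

bb->a; bba->a; bbb->

  | babbba => baa
  | ababab
  | bbba => a
  | bababa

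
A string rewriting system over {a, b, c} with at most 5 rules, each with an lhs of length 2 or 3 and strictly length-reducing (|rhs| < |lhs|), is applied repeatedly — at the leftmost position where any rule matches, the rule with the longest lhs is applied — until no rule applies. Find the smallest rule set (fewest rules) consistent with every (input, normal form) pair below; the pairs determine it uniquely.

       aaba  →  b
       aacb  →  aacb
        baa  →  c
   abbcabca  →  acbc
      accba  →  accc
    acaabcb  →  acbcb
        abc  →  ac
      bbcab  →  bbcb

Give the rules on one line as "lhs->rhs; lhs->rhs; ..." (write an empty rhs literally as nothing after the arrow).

  | aaba => aaa => b
  | aacb
  | baa => ca => c
  | abbcabca => abcabca => acabca => acbca => acbc

aaa->b; ab->a; ba->c; ca->c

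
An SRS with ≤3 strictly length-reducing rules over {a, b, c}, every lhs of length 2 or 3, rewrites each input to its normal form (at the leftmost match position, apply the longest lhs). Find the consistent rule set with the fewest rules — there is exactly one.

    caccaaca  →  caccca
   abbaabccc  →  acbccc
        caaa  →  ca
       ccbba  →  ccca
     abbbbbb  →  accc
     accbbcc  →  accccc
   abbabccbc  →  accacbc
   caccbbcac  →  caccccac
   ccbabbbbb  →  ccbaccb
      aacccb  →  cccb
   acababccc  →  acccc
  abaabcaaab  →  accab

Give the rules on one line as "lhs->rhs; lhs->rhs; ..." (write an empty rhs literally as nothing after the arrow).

  | caccaaca => caccca
  | abbaabccc => acaabccc => acbccc
  | caaa => ca
  | ccbba => ccca

aa->; abc->ca; bb->c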